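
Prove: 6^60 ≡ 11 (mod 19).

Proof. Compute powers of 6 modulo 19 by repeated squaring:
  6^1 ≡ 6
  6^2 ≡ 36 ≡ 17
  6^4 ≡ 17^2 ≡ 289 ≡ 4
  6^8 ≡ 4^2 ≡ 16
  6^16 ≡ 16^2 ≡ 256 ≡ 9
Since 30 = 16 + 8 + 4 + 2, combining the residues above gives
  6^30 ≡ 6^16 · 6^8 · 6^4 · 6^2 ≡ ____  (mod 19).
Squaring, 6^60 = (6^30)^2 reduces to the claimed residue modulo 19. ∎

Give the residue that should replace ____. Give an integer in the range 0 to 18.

Multiply the listed residues: 9 · 16 · 4 · 17 = 144 → 576 → 9792.
Reducing modulo 19: 9792 = 515·19 + 7, so 6^30 ≡ 7.

7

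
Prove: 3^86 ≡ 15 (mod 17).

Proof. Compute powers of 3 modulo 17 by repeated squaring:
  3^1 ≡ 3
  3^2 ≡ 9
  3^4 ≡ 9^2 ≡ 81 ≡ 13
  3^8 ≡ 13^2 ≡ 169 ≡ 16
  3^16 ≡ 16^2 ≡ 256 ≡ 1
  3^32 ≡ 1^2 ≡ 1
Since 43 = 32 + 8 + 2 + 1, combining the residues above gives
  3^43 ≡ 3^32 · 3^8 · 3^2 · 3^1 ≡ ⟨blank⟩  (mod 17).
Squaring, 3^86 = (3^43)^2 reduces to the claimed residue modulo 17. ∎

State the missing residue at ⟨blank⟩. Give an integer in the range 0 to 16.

7

3^32 · 3^8 · 3^2 · 3^1 ≡ 1 · 16 · 9 · 3 = 432.
432 mod 17 = 7, so 3^43 ≡ 7 (mod 17).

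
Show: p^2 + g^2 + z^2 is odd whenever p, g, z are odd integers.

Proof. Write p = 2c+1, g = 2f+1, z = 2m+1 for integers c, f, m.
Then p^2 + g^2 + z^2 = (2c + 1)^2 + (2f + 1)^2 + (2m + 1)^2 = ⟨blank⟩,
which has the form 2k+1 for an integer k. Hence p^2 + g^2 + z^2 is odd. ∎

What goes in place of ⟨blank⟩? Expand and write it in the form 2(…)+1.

(2c + 1)^2 + (2f + 1)^2 + (2m + 1)^2 = 4c^2 + 4c + 4f^2 + 4f + 4m^2 + 4m + 3
= 2(2c^2 + 2c + 2f^2 + 2f + 2m^2 + 2m + 1) + 1.
Since 2c^2 + 2c + 2f^2 + 2f + 2m^2 + 2m + 1 is an integer, the sum of squares is of the form 2k+1 for an integer k.

2(2c^2 + 2c + 2f^2 + 2f + 2m^2 + 2m + 1) + 1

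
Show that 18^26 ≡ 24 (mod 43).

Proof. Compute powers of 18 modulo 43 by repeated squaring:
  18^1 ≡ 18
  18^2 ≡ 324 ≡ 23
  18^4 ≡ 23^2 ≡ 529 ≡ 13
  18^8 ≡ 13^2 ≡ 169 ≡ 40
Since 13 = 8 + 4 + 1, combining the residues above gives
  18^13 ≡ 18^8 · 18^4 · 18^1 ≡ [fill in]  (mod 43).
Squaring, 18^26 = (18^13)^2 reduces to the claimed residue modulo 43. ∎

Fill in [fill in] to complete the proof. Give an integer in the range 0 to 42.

Multiply the listed residues: 40 · 13 · 18 = 520 → 9360.
Reducing modulo 43: 9360 = 217·43 + 29, so 18^13 ≡ 29.

29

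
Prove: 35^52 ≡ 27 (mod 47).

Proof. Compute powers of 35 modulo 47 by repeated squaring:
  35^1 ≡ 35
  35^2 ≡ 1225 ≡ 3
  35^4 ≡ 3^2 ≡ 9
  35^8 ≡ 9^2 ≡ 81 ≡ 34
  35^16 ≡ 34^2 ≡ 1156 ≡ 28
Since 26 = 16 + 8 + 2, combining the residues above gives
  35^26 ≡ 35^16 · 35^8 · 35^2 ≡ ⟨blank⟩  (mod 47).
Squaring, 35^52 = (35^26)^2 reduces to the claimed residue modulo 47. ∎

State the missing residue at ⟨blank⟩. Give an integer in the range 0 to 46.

36

35^16 · 35^8 · 35^2 ≡ 28 · 34 · 3 = 2856.
2856 mod 47 = 36, so 35^26 ≡ 36 (mod 47).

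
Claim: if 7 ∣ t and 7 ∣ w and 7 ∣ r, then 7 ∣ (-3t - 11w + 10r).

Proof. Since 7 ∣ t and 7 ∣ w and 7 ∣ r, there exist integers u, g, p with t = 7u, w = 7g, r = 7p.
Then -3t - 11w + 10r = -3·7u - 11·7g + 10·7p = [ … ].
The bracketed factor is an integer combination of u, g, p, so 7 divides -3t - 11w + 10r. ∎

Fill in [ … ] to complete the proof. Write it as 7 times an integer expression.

7(-11g + 10p - 3u)

Pull the common 7 out of every term: -3·7u - 11·7g + 10·7p = 7(-11g + 10p - 3u).
-11g + 10p - 3u is an integer, which exhibits the divisibility.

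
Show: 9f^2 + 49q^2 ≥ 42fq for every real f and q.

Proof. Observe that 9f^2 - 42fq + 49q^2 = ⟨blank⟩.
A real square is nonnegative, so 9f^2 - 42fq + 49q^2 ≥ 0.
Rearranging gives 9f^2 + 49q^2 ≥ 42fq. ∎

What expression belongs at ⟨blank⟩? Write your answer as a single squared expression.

The leading and trailing coefficients are 3^2 and 7^2, and 42 = 2·3·7, so the trinomial is (3f - 7q)^2.
Hence 9f^2 - 42fq + 49q^2 ≥ 0.

(3f - 7q)^2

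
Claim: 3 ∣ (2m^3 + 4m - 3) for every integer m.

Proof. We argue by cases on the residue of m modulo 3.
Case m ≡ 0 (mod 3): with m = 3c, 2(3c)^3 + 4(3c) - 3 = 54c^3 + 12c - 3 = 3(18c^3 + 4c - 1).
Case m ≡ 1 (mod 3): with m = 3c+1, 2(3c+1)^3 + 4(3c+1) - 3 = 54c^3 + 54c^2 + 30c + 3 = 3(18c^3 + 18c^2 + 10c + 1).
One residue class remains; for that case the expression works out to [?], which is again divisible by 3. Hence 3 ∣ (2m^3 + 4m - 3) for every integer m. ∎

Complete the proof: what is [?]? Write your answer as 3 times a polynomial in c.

Only m ≡ 2 (mod 3) is unaccounted for. Put m = 3c+2:
2(3c+2)^3 + 4(3c+2) - 3 expands to 54c^3 + 108c^2 + 84c + 21,
and factoring out 3 leaves 3(18c^3 + 36c^2 + 28c + 7).

3(18c^3 + 36c^2 + 28c + 7)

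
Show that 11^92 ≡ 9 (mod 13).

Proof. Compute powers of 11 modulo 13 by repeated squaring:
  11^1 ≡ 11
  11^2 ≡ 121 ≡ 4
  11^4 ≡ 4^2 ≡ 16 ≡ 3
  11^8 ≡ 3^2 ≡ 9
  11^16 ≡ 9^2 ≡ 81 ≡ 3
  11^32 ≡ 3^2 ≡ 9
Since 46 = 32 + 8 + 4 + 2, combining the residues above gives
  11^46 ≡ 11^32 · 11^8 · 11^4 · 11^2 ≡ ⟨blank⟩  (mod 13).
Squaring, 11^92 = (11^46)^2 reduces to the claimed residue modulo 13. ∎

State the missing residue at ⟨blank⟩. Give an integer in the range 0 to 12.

10

Multiply the listed residues: 9 · 9 · 3 · 4 = 81 → 243 → 972.
Reducing modulo 13: 972 = 74·13 + 10, so 11^46 ≡ 10.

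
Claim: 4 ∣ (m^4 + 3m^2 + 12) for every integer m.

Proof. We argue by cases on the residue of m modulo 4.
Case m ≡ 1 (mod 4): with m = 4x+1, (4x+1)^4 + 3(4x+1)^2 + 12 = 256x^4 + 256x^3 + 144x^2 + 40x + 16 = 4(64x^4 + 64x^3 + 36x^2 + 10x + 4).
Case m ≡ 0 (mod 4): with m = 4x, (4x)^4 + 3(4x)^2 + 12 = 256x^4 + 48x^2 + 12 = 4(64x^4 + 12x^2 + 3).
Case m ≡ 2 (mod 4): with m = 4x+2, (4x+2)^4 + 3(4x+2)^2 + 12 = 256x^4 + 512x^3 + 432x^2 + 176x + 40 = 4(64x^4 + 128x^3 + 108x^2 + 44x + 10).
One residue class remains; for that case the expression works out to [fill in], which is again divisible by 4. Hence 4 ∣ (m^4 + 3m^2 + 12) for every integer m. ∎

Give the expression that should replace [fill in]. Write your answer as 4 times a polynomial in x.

4(64x^4 + 192x^3 + 228x^2 + 126x + 30)

Only m ≡ 3 (mod 4) is unaccounted for. Put m = 4x+3:
(4x+3)^4 + 3(4x+3)^2 + 12 expands to 256x^4 + 768x^3 + 912x^2 + 504x + 120,
and factoring out 4 leaves 4(64x^4 + 192x^3 + 228x^2 + 126x + 30).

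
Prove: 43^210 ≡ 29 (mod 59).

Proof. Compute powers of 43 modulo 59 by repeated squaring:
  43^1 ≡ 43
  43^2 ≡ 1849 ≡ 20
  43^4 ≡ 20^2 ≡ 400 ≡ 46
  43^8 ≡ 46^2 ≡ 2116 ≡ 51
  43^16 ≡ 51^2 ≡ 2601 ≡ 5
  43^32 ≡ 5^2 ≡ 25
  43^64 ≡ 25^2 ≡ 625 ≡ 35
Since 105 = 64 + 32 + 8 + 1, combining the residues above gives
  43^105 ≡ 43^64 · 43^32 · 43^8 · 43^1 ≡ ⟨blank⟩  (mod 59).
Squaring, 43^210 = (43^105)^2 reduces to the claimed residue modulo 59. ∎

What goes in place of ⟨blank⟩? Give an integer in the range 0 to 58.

18

Multiply the listed residues: 35 · 25 · 51 · 43 = 875 → 44625 → 1918875.
Reducing modulo 59: 1918875 = 32523·59 + 18, so 43^105 ≡ 18.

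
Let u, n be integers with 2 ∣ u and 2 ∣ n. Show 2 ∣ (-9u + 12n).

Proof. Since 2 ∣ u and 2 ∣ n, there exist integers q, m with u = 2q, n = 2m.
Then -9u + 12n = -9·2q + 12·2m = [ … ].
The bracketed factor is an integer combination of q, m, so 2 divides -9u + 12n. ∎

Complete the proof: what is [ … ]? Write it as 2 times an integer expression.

Each term has a factor of 2: -9·2q + 12·2m = 2·(12m - 9q).
Since 12m - 9q is an integer, 2 ∣ (-9u + 12n).

2(12m - 9q)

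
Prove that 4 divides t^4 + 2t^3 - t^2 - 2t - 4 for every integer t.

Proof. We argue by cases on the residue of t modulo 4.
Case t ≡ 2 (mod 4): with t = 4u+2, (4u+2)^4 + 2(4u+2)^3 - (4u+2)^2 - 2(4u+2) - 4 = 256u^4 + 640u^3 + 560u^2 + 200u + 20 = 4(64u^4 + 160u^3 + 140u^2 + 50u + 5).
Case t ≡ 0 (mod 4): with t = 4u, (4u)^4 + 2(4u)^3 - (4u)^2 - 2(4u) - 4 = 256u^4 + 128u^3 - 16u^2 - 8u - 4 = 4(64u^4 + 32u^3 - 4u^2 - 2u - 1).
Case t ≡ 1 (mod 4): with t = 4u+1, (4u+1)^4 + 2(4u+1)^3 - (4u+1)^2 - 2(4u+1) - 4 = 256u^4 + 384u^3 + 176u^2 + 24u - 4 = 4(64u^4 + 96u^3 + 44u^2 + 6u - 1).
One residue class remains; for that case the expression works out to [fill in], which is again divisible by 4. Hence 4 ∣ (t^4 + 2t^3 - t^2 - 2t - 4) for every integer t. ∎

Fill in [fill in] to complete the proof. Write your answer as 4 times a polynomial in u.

4(64u^4 + 224u^3 + 284u^2 + 154u + 29)

The residues treated are {2, 0, 1}, so the missing case is t ≡ 3 (mod 4); write t = 4u+3.
Then (4u+3)^4 + 2(4u+3)^3 - (4u+3)^2 - 2(4u+3) - 4 = 256u^4 + 896u^3 + 1136u^2 + 616u + 116 = 4(64u^4 + 224u^3 + 284u^2 + 154u + 29).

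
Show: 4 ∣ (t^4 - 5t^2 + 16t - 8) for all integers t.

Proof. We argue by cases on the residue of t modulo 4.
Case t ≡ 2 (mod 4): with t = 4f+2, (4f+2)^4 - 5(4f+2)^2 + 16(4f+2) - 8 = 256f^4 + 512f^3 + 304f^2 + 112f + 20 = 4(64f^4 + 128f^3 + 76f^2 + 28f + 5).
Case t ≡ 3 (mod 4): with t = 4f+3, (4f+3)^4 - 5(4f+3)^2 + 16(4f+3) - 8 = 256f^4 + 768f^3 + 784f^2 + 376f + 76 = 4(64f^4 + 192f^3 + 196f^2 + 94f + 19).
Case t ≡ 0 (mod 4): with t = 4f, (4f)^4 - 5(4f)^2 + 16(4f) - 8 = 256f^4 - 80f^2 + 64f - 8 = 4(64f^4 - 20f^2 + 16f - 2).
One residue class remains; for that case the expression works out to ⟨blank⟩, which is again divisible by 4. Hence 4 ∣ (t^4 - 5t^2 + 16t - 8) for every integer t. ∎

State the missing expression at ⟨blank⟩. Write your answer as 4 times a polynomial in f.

4(64f^4 + 64f^3 + 4f^2 + 10f + 1)

Only t ≡ 1 (mod 4) is unaccounted for. Put t = 4f+1:
(4f+1)^4 - 5(4f+1)^2 + 16(4f+1) - 8 expands to 256f^4 + 256f^3 + 16f^2 + 40f + 4,
and factoring out 4 leaves 4(64f^4 + 64f^3 + 4f^2 + 10f + 1).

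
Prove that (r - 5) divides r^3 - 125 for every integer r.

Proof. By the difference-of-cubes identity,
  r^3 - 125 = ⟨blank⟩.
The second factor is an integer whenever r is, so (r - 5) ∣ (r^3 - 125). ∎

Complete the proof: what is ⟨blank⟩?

a^3 - b^3 = (a - b)(a^2 + ab + b^2). With a = r, b = 5:
r^3 - 125 = (r - 5)(r^2 + 5r + 25).

(r - 5)(r^2 + 5r + 25)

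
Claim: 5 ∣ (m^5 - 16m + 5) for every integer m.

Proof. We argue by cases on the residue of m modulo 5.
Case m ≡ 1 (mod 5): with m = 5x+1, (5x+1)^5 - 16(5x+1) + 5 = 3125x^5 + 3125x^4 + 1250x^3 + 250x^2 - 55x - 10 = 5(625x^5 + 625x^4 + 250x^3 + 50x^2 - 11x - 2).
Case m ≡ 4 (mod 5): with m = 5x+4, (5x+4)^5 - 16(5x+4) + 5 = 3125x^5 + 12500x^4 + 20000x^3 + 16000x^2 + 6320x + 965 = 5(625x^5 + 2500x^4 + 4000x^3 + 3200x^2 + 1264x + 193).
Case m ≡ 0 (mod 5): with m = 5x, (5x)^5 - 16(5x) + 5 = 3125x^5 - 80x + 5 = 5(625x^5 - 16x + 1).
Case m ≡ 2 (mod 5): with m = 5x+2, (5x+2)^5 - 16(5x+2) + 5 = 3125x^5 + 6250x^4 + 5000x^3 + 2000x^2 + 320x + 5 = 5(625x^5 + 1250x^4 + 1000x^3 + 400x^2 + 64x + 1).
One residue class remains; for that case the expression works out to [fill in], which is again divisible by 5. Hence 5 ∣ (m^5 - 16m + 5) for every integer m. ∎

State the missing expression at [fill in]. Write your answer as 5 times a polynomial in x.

Only m ≡ 3 (mod 5) is unaccounted for. Put m = 5x+3:
(5x+3)^5 - 16(5x+3) + 5 expands to 3125x^5 + 9375x^4 + 11250x^3 + 6750x^2 + 1945x + 200,
and factoring out 5 leaves 5(625x^5 + 1875x^4 + 2250x^3 + 1350x^2 + 389x + 40).

5(625x^5 + 1875x^4 + 2250x^3 + 1350x^2 + 389x + 40)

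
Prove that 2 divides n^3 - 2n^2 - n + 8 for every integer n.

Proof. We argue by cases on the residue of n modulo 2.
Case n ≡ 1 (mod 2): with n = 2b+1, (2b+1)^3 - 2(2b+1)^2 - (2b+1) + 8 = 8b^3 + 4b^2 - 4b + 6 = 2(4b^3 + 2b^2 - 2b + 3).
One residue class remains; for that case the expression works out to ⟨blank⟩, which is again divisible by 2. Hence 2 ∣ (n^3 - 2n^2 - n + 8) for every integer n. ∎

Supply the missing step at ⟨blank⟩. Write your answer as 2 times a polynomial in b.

2(4b^3 - 4b^2 - b + 4)

The residues treated are {1}, so the missing case is n ≡ 0 (mod 2); write n = 2b.
Then (2b)^3 - 2(2b)^2 - (2b) + 8 = 8b^3 - 8b^2 - 2b + 8 = 2(4b^3 - 4b^2 - b + 4).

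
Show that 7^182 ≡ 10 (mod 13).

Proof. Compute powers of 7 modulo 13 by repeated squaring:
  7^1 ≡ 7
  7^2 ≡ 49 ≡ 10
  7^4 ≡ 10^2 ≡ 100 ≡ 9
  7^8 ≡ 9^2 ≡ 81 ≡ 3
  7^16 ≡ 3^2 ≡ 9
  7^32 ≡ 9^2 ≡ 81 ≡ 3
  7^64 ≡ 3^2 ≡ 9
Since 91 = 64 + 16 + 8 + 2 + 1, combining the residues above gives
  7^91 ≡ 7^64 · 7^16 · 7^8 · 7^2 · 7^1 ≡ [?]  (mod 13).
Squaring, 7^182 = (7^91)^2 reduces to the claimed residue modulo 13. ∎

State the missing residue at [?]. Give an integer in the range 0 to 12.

7^64 · 7^16 · 7^8 · 7^2 · 7^1 ≡ 9 · 9 · 3 · 10 · 7 = 17010.
17010 mod 13 = 6, so 7^91 ≡ 6 (mod 13).

6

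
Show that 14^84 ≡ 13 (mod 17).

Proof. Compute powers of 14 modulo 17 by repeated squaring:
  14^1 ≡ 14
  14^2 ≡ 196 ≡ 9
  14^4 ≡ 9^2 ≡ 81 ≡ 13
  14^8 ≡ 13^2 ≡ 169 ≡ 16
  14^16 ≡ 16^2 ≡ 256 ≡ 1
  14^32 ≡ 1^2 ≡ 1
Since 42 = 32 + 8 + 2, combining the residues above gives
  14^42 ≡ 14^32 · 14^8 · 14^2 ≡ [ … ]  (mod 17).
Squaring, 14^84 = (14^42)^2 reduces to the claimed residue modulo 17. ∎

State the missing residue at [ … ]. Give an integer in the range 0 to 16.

Multiply the listed residues: 1 · 16 · 9 = 16 → 144.
Reducing modulo 17: 144 = 8·17 + 8, so 14^42 ≡ 8.

8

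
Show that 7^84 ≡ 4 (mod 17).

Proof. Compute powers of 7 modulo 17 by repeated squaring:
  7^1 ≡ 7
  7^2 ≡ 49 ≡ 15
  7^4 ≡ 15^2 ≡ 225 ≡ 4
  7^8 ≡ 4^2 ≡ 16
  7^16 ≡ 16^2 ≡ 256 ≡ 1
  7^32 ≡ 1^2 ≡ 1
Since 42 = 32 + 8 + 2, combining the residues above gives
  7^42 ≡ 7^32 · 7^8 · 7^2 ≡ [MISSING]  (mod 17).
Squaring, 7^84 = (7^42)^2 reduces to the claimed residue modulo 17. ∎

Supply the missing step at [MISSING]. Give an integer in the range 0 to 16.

7^32 · 7^8 · 7^2 ≡ 1 · 16 · 15 = 240.
240 mod 17 = 2, so 7^42 ≡ 2 (mod 17).

2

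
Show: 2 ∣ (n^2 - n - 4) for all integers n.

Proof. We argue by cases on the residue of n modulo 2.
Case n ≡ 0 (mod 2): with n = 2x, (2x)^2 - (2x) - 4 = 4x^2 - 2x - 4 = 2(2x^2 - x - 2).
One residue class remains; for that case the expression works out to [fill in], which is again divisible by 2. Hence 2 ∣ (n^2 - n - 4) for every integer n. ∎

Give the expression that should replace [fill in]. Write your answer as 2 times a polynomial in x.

The residues treated are {0}, so the missing case is n ≡ 1 (mod 2); write n = 2x+1.
Then (2x+1)^2 - (2x+1) - 4 = 4x^2 + 2x - 4 = 2(2x^2 + x - 2).

2(2x^2 + x - 2)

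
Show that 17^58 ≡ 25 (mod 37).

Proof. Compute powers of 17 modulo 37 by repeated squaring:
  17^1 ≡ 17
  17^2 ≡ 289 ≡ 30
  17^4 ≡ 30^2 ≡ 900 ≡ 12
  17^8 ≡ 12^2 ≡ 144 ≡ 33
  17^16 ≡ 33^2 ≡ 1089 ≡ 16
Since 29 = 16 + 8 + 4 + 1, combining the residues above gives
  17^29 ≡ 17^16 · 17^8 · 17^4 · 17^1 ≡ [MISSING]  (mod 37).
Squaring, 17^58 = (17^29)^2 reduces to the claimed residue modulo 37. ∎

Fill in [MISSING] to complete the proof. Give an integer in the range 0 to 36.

Multiply the listed residues: 16 · 33 · 12 · 17 = 528 → 6336 → 107712.
Reducing modulo 37: 107712 = 2911·37 + 5, so 17^29 ≡ 5.

5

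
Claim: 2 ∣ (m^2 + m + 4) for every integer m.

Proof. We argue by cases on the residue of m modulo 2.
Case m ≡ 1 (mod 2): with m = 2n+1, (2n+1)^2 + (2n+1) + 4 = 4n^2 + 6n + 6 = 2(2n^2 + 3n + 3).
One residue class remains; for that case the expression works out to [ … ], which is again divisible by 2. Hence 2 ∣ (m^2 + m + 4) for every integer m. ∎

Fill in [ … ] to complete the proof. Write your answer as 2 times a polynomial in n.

2(2n^2 + n + 2)

The residues treated are {1}, so the missing case is m ≡ 0 (mod 2); write m = 2n.
Then (2n)^2 + (2n) + 4 = 4n^2 + 2n + 4 = 2(2n^2 + n + 2).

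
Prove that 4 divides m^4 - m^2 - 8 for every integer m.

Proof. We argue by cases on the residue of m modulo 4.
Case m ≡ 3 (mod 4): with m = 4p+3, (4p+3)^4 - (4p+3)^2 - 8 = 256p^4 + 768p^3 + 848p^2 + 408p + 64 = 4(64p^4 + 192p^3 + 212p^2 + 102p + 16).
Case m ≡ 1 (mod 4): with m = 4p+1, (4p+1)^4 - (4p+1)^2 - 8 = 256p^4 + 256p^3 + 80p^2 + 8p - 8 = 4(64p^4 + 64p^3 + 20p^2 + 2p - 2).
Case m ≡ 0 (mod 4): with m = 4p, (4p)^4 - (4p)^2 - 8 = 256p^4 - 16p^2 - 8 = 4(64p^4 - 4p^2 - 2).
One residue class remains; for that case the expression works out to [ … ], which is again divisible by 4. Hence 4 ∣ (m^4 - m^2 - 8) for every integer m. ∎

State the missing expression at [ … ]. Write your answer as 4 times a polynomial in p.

The residues treated are {3, 1, 0}, so the missing case is m ≡ 2 (mod 4); write m = 4p+2.
Then (4p+2)^4 - (4p+2)^2 - 8 = 256p^4 + 512p^3 + 368p^2 + 112p + 4 = 4(64p^4 + 128p^3 + 92p^2 + 28p + 1).

4(64p^4 + 128p^3 + 92p^2 + 28p + 1)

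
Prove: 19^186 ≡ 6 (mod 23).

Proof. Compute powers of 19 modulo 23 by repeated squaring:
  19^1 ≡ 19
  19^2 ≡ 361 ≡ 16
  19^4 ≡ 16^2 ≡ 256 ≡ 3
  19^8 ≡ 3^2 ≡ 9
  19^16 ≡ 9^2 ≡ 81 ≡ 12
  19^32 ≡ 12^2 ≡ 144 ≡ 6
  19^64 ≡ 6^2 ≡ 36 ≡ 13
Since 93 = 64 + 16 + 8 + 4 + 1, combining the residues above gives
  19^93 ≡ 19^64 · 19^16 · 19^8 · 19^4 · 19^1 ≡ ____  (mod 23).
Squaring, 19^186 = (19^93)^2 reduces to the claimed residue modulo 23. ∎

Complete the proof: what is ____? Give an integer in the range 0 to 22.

19^64 · 19^16 · 19^8 · 19^4 · 19^1 ≡ 13 · 12 · 9 · 3 · 19 = 80028.
80028 mod 23 = 11, so 19^93 ≡ 11 (mod 23).

11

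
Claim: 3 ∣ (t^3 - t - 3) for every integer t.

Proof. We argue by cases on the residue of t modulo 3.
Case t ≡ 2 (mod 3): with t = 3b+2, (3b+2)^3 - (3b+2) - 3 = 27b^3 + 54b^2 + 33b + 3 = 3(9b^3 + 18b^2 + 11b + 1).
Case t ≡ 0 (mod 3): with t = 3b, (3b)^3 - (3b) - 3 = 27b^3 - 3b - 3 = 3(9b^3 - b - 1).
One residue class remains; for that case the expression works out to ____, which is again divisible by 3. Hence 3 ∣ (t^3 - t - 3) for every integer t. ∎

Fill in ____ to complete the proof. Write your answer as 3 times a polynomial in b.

The residues treated are {2, 0}, so the missing case is t ≡ 1 (mod 3); write t = 3b+1.
Then (3b+1)^3 - (3b+1) - 3 = 27b^3 + 27b^2 + 6b - 3 = 3(9b^3 + 9b^2 + 2b - 1).

3(9b^3 + 9b^2 + 2b - 1)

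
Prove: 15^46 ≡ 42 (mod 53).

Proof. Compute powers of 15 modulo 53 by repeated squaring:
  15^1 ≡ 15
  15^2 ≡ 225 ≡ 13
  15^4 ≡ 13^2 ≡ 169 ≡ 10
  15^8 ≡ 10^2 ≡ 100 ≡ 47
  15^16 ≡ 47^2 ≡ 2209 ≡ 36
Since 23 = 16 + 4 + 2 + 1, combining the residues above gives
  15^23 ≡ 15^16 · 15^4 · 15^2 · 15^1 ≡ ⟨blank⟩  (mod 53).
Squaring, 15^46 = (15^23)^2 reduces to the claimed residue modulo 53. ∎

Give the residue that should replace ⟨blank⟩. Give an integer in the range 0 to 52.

15^16 · 15^4 · 15^2 · 15^1 ≡ 36 · 10 · 13 · 15 = 70200.
70200 mod 53 = 28, so 15^23 ≡ 28 (mod 53).

28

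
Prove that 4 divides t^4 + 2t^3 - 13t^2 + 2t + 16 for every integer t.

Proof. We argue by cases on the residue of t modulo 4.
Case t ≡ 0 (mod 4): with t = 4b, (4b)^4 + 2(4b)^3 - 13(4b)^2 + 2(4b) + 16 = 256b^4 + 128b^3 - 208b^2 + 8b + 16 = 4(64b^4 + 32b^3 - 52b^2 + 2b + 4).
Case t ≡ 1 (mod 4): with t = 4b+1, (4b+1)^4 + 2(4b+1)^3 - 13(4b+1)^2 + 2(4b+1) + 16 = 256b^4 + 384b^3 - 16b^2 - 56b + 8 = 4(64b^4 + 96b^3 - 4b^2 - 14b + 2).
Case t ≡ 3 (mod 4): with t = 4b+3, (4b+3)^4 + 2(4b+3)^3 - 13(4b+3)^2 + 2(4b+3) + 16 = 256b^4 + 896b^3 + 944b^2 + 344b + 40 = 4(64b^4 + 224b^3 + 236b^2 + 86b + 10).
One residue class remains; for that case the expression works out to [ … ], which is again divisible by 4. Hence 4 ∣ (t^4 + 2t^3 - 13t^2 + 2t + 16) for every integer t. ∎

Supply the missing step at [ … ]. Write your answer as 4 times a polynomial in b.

Only t ≡ 2 (mod 4) is unaccounted for. Put t = 4b+2:
(4b+2)^4 + 2(4b+2)^3 - 13(4b+2)^2 + 2(4b+2) + 16 expands to 256b^4 + 640b^3 + 368b^2 + 24b,
and factoring out 4 leaves 4(64b^4 + 160b^3 + 92b^2 + 6b).

4(64b^4 + 160b^3 + 92b^2 + 6b)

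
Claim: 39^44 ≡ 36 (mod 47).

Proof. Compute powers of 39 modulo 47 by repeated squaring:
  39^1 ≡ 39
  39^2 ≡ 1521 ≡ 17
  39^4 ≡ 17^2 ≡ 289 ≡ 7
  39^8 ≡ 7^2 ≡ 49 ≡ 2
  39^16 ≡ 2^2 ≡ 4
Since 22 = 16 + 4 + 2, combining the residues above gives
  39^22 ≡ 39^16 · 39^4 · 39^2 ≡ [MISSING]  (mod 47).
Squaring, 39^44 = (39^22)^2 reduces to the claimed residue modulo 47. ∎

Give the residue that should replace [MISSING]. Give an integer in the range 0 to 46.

Multiply the listed residues: 4 · 7 · 17 = 28 → 476.
Reducing modulo 47: 476 = 10·47 + 6, so 39^22 ≡ 6.

6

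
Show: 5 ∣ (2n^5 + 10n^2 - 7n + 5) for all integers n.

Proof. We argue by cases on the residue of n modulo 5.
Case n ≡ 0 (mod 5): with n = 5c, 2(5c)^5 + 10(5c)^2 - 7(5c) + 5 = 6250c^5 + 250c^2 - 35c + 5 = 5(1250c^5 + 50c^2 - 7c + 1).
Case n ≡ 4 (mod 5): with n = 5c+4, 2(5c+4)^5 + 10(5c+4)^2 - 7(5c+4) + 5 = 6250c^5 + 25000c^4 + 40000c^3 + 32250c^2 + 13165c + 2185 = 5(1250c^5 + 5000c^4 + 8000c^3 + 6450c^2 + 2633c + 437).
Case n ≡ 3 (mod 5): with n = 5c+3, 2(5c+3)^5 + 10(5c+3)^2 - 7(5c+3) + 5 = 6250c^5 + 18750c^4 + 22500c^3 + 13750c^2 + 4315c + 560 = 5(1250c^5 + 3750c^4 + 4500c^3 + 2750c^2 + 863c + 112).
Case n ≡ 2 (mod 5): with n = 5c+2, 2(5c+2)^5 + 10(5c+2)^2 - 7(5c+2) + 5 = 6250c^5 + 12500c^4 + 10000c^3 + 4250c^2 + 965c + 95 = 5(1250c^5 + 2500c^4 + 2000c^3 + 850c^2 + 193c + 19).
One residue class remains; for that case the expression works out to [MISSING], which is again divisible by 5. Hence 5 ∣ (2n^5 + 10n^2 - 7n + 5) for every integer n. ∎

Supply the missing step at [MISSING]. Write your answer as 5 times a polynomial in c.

Only n ≡ 1 (mod 5) is unaccounted for. Put n = 5c+1:
2(5c+1)^5 + 10(5c+1)^2 - 7(5c+1) + 5 expands to 6250c^5 + 6250c^4 + 2500c^3 + 750c^2 + 115c + 10,
and factoring out 5 leaves 5(1250c^5 + 1250c^4 + 500c^3 + 150c^2 + 23c + 2).

5(1250c^5 + 1250c^4 + 500c^3 + 150c^2 + 23c + 2)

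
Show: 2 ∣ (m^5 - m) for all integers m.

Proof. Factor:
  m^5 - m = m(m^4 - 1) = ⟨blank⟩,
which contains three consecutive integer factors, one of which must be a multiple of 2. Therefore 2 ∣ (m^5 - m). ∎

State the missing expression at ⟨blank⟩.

(m - 1)m(m + 1)(m^2 + 1)

m^4 - 1 = (m^2 - 1)(m^2 + 1), and m^2 - 1 = (m-1)(m+1).
So m(m^4 - 1) = (m - 1)m(m + 1)(m^2 + 1).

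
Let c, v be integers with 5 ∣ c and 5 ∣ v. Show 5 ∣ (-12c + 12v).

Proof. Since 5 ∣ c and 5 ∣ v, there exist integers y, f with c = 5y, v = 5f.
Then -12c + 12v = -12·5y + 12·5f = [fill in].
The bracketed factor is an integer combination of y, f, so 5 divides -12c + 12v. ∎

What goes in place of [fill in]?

5(12f - 12y)

Each term has a factor of 5: -12·5y + 12·5f = 5·(12f - 12y).
Since 12f - 12y is an integer, 5 ∣ (-12c + 12v).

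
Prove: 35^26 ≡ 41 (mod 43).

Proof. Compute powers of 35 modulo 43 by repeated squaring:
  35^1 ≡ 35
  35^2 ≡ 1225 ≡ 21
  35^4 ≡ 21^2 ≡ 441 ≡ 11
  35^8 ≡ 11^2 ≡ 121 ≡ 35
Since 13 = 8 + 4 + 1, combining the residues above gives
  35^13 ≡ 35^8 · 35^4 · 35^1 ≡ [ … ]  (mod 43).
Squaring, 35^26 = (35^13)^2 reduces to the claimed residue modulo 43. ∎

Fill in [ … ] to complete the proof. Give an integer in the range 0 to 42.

16

35^8 · 35^4 · 35^1 ≡ 35 · 11 · 35 = 13475.
13475 mod 43 = 16, so 35^13 ≡ 16 (mod 43).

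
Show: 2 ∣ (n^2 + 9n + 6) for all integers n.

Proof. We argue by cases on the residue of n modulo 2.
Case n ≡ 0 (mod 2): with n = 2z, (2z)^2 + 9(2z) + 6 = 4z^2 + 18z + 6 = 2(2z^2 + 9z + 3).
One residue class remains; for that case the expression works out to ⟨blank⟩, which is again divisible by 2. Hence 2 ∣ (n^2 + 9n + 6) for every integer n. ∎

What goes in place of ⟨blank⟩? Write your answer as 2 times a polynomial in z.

2(2z^2 + 11z + 8)

The residues treated are {0}, so the missing case is n ≡ 1 (mod 2); write n = 2z+1.
Then (2z+1)^2 + 9(2z+1) + 6 = 4z^2 + 22z + 16 = 2(2z^2 + 11z + 8).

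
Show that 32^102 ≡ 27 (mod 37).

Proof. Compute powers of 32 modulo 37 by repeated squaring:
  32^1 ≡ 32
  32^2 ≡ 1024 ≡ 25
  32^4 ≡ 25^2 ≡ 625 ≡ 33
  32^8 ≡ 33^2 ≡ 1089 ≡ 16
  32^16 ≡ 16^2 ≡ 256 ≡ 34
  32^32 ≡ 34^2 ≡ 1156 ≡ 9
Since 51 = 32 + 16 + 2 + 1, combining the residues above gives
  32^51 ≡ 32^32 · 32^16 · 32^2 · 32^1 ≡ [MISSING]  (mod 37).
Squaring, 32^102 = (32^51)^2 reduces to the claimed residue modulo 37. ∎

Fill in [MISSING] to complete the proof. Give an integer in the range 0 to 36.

8

Multiply the listed residues: 9 · 34 · 25 · 32 = 306 → 7650 → 244800.
Reducing modulo 37: 244800 = 6616·37 + 8, so 32^51 ≡ 8.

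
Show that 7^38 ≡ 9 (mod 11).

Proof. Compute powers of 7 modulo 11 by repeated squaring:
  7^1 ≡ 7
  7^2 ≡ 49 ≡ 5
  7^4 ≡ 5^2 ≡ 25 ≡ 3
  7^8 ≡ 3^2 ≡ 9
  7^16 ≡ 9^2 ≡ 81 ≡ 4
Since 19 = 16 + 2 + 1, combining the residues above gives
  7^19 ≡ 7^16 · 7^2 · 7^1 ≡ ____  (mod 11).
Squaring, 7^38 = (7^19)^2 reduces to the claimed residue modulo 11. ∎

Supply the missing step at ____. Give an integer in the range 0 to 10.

8

7^16 · 7^2 · 7^1 ≡ 4 · 5 · 7 = 140.
140 mod 11 = 8, so 7^19 ≡ 8 (mod 11).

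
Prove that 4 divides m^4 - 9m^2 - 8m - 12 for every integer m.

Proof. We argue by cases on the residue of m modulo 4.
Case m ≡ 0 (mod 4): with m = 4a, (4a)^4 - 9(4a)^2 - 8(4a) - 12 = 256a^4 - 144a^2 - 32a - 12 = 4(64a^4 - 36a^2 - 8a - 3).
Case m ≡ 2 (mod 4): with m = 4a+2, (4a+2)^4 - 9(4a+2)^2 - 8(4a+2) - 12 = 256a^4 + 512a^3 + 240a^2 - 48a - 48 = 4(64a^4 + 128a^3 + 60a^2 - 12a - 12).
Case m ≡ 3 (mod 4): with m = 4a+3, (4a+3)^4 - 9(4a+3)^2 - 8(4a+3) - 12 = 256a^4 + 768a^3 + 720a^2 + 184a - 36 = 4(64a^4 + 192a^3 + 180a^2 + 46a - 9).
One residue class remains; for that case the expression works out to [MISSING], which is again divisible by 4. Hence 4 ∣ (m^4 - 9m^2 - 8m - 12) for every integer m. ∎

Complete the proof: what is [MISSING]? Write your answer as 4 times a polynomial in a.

4(64a^4 + 64a^3 - 12a^2 - 22a - 7)

Only m ≡ 1 (mod 4) is unaccounted for. Put m = 4a+1:
(4a+1)^4 - 9(4a+1)^2 - 8(4a+1) - 12 expands to 256a^4 + 256a^3 - 48a^2 - 88a - 28,
and factoring out 4 leaves 4(64a^4 + 64a^3 - 12a^2 - 22a - 7).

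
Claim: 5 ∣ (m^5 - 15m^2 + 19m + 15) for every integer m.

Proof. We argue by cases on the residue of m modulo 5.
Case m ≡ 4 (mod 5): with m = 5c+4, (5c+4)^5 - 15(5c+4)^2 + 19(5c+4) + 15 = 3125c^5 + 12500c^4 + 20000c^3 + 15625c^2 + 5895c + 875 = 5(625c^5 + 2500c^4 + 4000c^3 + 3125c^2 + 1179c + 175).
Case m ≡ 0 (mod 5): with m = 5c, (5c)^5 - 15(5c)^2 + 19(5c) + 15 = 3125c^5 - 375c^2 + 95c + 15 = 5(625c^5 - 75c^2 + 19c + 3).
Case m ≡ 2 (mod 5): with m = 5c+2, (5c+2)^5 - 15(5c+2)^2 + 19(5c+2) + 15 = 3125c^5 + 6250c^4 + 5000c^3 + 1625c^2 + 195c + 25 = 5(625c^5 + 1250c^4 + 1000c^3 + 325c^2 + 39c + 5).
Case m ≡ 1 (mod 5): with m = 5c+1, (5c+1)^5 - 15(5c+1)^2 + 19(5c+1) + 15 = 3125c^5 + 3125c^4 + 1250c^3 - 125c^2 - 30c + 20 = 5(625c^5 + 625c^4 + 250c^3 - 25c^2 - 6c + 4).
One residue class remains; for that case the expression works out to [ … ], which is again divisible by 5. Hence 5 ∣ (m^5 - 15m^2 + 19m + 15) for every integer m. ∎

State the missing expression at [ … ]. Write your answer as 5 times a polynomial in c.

5(625c^5 + 1875c^4 + 2250c^3 + 1275c^2 + 334c + 36)

Only m ≡ 3 (mod 5) is unaccounted for. Put m = 5c+3:
(5c+3)^5 - 15(5c+3)^2 + 19(5c+3) + 15 expands to 3125c^5 + 9375c^4 + 11250c^3 + 6375c^2 + 1670c + 180,
and factoring out 5 leaves 5(625c^5 + 1875c^4 + 2250c^3 + 1275c^2 + 334c + 36).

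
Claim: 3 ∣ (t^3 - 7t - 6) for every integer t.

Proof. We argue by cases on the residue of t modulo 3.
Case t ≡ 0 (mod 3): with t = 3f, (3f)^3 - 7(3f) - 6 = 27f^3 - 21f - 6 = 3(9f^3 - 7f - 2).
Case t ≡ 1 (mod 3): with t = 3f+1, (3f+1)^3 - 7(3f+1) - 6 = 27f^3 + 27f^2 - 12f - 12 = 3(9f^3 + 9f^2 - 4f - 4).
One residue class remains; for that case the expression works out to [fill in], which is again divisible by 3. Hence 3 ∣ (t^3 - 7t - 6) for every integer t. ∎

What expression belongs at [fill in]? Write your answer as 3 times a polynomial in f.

3(9f^3 + 18f^2 + 5f - 4)

Only t ≡ 2 (mod 3) is unaccounted for. Put t = 3f+2:
(3f+2)^3 - 7(3f+2) - 6 expands to 27f^3 + 54f^2 + 15f - 12,
and factoring out 3 leaves 3(9f^3 + 18f^2 + 5f - 4).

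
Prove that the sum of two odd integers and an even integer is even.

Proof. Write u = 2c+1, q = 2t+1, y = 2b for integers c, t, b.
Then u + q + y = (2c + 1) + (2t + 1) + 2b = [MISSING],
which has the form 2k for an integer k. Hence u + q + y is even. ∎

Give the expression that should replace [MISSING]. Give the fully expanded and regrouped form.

(2c + 1) + (2t + 1) + 2b = 2b + 2c + 2t + 2
= 2(b + c + t + 1).
Since b + c + t + 1 is an integer, the sum is of the form 2k for an integer k.

2(b + c + t + 1)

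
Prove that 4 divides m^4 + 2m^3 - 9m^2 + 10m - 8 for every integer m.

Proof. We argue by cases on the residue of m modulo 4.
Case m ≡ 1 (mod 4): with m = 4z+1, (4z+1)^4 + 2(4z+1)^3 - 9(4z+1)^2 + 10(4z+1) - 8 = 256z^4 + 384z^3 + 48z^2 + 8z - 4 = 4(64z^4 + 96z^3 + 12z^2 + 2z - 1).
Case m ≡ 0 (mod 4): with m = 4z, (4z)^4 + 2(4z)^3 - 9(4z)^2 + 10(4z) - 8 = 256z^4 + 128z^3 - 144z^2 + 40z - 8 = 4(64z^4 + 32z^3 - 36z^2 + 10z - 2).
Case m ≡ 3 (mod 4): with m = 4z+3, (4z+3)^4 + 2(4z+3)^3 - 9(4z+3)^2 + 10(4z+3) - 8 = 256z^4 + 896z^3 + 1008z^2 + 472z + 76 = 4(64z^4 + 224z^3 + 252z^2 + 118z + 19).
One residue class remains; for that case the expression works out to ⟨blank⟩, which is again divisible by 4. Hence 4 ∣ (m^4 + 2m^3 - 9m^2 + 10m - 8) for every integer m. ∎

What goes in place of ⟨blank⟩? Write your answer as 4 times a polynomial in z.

4(64z^4 + 160z^3 + 108z^2 + 30z + 2)

Only m ≡ 2 (mod 4) is unaccounted for. Put m = 4z+2:
(4z+2)^4 + 2(4z+2)^3 - 9(4z+2)^2 + 10(4z+2) - 8 expands to 256z^4 + 640z^3 + 432z^2 + 120z + 8,
and factoring out 4 leaves 4(64z^4 + 160z^3 + 108z^2 + 30z + 2).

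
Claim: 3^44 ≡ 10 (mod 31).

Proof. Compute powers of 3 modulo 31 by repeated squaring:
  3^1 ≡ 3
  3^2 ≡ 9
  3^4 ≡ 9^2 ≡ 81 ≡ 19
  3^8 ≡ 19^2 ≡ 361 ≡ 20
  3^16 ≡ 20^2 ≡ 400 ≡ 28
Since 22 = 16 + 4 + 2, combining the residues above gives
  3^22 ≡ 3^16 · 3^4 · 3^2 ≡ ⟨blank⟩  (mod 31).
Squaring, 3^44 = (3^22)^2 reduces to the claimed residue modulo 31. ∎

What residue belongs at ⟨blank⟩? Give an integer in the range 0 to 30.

Multiply the listed residues: 28 · 19 · 9 = 532 → 4788.
Reducing modulo 31: 4788 = 154·31 + 14, so 3^22 ≡ 14.

14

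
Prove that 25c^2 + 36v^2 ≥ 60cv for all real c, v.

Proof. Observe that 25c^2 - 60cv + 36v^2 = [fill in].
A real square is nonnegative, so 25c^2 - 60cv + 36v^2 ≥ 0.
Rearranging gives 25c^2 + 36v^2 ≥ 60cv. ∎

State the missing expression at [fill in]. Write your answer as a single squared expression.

(5c - 6v)^2

The leading and trailing coefficients are 5^2 and 6^2, and 60 = 2·5·6, so the trinomial is (5c - 6v)^2.
Hence 25c^2 - 60cv + 36v^2 ≥ 0.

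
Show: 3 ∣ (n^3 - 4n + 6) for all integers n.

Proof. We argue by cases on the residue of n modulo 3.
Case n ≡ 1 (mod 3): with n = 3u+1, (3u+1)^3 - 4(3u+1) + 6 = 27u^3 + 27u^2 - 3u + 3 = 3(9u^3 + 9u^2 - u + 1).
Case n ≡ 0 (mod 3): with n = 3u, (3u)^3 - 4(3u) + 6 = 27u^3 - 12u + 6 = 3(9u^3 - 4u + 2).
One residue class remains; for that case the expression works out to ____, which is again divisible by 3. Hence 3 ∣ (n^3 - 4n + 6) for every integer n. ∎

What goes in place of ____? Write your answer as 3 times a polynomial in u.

The residues treated are {1, 0}, so the missing case is n ≡ 2 (mod 3); write n = 3u+2.
Then (3u+2)^3 - 4(3u+2) + 6 = 27u^3 + 54u^2 + 24u + 6 = 3(9u^3 + 18u^2 + 8u + 2).

3(9u^3 + 18u^2 + 8u + 2)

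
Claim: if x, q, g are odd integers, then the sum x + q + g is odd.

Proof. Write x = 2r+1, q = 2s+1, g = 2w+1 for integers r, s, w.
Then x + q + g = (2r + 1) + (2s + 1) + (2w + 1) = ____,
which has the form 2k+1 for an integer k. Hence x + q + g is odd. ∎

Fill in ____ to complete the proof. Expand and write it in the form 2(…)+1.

Expanding: (2r + 1) + (2s + 1) + (2w + 1) = 2r + 2s + 2w + 3.
Every term except the constant is even, so this is 2(r + s + w + 1) + 1,
and r + s + w + 1 ∈ ℤ gives the required form.

2(r + s + w + 1) + 1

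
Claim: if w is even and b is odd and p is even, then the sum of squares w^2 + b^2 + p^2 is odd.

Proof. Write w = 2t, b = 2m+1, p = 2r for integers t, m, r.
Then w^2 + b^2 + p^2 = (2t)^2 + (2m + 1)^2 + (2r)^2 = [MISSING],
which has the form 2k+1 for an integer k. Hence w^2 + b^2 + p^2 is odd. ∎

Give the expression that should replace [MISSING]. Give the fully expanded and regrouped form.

2(2m^2 + 2m + 2r^2 + 2t^2) + 1

Expanding: (2t)^2 + (2m + 1)^2 + (2r)^2 = 4m^2 + 4m + 4r^2 + 4t^2 + 1.
Every term except the constant is even, so this is 2(2m^2 + 2m + 2r^2 + 2t^2) + 1,
and 2m^2 + 2m + 2r^2 + 2t^2 ∈ ℤ gives the required form.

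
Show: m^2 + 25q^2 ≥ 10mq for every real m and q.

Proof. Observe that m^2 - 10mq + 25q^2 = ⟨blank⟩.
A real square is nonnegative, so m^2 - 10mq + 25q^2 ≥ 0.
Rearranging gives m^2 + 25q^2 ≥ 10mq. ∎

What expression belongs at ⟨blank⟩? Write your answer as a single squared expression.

m^2 - 10mq + 25q^2 is a perfect-square trinomial: the outer terms are (m)^2 and (5q)^2, and the cross term is -2·m·5q.
So m^2 - 10mq + 25q^2 = (m - 5q)^2 ≥ 0.

(m - 5q)^2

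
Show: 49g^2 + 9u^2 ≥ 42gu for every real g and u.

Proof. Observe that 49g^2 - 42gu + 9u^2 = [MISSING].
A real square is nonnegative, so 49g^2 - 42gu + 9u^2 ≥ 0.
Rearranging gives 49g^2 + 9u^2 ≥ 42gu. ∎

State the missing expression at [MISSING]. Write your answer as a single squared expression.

The leading and trailing coefficients are 7^2 and 3^2, and 42 = 2·7·3, so the trinomial is (7g - 3u)^2.
Hence 49g^2 - 42gu + 9u^2 ≥ 0.

(7g - 3u)^2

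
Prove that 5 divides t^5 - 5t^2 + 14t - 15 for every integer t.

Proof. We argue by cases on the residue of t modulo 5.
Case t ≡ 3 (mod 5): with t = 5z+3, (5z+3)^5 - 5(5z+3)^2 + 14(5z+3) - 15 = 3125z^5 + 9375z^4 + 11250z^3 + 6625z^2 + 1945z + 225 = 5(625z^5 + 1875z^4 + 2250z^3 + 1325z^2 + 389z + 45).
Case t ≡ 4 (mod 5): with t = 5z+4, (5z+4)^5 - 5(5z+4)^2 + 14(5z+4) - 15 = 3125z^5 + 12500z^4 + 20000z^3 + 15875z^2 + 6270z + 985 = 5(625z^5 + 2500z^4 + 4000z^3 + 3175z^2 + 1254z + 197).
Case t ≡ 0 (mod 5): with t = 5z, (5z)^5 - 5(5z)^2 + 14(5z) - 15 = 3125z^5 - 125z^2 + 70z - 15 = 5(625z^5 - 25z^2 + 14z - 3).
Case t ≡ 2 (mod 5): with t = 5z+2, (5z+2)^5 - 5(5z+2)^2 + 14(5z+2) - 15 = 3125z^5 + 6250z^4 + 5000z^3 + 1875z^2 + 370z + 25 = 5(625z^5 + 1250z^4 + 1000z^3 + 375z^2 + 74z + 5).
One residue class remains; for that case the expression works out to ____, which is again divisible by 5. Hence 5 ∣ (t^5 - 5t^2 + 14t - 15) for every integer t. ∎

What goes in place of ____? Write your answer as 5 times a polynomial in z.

Only t ≡ 1 (mod 5) is unaccounted for. Put t = 5z+1:
(5z+1)^5 - 5(5z+1)^2 + 14(5z+1) - 15 expands to 3125z^5 + 3125z^4 + 1250z^3 + 125z^2 + 45z - 5,
and factoring out 5 leaves 5(625z^5 + 625z^4 + 250z^3 + 25z^2 + 9z - 1).

5(625z^5 + 625z^4 + 250z^3 + 25z^2 + 9z - 1)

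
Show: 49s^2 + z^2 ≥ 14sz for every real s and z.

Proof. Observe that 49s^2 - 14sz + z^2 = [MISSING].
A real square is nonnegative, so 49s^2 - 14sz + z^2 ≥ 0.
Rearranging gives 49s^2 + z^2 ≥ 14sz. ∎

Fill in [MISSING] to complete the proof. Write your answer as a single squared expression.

(7s - z)^2

49s^2 - 14sz + z^2 is a perfect-square trinomial: the outer terms are (7s)^2 and (z)^2, and the cross term is -2·7s·z.
So 49s^2 - 14sz + z^2 = (7s - z)^2 ≥ 0.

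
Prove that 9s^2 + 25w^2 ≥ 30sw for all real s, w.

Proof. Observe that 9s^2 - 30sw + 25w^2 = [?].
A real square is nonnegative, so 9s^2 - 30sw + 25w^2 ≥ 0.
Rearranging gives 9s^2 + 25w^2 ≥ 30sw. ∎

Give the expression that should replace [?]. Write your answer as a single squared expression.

(3s - 5w)^2

The leading and trailing coefficients are 3^2 and 5^2, and 30 = 2·3·5, so the trinomial is (3s - 5w)^2.
Hence 9s^2 - 30sw + 25w^2 ≥ 0.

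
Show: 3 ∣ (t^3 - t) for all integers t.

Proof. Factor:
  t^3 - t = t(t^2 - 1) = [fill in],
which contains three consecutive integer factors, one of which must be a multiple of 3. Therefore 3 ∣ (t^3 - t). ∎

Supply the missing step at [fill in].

(t - 1)t(t + 1)

t(t^2 - 1) = t(t - 1)(t + 1) = (t - 1)t(t + 1).
These three factors are consecutive integers, so their product is divisible by 3.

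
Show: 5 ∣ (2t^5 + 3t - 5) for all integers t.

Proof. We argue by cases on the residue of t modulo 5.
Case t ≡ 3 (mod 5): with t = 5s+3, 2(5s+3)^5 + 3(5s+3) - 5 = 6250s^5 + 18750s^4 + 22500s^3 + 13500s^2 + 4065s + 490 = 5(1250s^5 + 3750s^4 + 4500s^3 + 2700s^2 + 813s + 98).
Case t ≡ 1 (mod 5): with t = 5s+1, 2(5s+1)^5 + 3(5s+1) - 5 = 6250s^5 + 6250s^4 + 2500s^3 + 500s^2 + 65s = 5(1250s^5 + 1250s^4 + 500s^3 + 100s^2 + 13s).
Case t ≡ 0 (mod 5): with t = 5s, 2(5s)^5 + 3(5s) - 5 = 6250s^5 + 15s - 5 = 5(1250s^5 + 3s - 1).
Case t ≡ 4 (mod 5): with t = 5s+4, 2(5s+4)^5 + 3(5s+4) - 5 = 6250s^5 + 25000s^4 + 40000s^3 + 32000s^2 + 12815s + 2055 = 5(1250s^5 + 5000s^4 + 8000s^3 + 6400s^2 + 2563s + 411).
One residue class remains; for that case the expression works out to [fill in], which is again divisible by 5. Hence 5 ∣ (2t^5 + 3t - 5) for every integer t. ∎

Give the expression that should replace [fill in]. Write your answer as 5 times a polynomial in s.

5(1250s^5 + 2500s^4 + 2000s^3 + 800s^2 + 163s + 13)

The residues treated are {3, 1, 0, 4}, so the missing case is t ≡ 2 (mod 5); write t = 5s+2.
Then 2(5s+2)^5 + 3(5s+2) - 5 = 6250s^5 + 12500s^4 + 10000s^3 + 4000s^2 + 815s + 65 = 5(1250s^5 + 2500s^4 + 2000s^3 + 800s^2 + 163s + 13).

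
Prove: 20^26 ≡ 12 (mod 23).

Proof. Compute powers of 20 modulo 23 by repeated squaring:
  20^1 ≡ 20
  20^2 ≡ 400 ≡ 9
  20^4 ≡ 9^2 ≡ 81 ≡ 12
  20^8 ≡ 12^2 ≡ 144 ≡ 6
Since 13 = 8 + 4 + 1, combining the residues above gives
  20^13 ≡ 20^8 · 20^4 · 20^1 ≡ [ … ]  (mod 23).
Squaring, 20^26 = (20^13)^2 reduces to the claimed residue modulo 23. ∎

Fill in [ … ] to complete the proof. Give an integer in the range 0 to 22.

14

20^8 · 20^4 · 20^1 ≡ 6 · 12 · 20 = 1440.
1440 mod 23 = 14, so 20^13 ≡ 14 (mod 23).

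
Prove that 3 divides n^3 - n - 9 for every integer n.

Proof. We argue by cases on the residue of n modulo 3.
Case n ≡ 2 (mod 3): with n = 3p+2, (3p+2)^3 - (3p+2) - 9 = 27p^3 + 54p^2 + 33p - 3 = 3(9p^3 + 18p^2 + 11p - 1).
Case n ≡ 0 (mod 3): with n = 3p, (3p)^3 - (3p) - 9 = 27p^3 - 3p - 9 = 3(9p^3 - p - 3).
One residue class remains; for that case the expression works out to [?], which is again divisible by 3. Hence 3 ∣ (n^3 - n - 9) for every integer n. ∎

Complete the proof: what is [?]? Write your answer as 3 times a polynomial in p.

3(9p^3 + 9p^2 + 2p - 3)

The residues treated are {2, 0}, so the missing case is n ≡ 1 (mod 3); write n = 3p+1.
Then (3p+1)^3 - (3p+1) - 9 = 27p^3 + 27p^2 + 6p - 9 = 3(9p^3 + 9p^2 + 2p - 3).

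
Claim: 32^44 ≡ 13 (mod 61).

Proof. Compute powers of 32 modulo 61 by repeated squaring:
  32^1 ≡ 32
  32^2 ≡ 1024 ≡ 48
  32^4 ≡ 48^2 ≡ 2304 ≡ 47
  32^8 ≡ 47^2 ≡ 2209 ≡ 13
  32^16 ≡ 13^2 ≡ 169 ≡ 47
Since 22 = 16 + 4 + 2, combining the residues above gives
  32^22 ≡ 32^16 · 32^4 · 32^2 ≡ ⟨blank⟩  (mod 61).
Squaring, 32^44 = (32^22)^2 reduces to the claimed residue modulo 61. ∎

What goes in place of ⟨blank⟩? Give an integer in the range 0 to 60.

14

Multiply the listed residues: 47 · 47 · 48 = 2209 → 106032.
Reducing modulo 61: 106032 = 1738·61 + 14, so 32^22 ≡ 14.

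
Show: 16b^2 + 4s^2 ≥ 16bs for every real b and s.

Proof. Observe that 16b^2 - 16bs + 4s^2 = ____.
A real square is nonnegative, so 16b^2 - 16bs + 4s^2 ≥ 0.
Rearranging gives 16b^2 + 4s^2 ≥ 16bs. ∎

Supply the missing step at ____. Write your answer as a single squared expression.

(4b - 2s)^2

The leading and trailing coefficients are 4^2 and 2^2, and 16 = 2·4·2, so the trinomial is (4b - 2s)^2.
Hence 16b^2 - 16bs + 4s^2 ≥ 0.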